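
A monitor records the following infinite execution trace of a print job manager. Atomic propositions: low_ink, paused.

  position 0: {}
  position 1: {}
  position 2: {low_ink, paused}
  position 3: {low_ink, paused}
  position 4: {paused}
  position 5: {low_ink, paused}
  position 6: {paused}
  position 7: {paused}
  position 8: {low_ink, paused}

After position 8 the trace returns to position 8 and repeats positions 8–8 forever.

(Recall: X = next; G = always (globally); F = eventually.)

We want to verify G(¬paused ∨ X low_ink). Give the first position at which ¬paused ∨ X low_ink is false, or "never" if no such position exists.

Check ¬paused ∨ X low_ink at each position in order: 0 ✓, 1 ✓, 2 ✓.
At position 3 the labels are {low_ink, paused} and the next position 4 has {paused}, so ¬paused ∨ X low_ink is false there. This is the first violation.

3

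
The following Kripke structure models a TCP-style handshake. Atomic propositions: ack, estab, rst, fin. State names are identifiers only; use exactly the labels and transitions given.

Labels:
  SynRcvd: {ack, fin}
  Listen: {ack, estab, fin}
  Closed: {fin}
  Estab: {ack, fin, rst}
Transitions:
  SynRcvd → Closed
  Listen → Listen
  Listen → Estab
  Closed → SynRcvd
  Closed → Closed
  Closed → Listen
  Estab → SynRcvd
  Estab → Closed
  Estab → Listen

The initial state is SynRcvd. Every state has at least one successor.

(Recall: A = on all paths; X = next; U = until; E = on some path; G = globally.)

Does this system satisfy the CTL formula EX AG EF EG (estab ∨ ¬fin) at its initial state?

States satisfying AG EF EG (estab ∨ ¬fin): {SynRcvd, Listen, Closed, Estab}.
States satisfying EX AG EF EG (estab ∨ ¬fin): {SynRcvd, Listen, Closed, Estab}.
SynRcvd ∈ Sat(EX AG EF EG (estab ∨ ¬fin)).

Holds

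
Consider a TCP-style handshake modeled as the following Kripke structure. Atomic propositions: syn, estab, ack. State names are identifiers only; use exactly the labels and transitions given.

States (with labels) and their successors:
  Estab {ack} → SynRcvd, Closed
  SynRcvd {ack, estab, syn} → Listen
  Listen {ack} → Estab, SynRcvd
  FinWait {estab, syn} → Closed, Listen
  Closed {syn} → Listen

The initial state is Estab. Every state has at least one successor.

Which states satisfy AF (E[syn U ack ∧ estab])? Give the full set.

{SynRcvd}

States satisfying E[syn U ack ∧ estab]: {SynRcvd}.
States satisfying AF (E[syn U ack ∧ estab]): {SynRcvd}.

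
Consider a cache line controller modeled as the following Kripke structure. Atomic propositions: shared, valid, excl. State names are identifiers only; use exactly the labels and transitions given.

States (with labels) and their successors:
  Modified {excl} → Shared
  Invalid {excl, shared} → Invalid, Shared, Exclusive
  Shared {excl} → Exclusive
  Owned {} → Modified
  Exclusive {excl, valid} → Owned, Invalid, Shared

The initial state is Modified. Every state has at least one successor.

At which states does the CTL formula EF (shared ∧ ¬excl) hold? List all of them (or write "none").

States satisfying shared ∧ ¬excl: ∅.
States satisfying EF (shared ∧ ¬excl): ∅.

none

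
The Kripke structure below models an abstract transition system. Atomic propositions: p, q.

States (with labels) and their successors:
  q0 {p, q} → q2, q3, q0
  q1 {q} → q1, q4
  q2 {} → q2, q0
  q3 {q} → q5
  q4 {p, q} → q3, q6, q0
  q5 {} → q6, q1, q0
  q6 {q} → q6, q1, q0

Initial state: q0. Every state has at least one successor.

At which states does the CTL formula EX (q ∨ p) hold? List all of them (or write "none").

States satisfying q ∨ p: {q0, q1, q3, q4, q6}.
States satisfying EX (q ∨ p): {q0, q1, q2, q4, q5, q6}.

{q0, q1, q2, q4, q5, q6}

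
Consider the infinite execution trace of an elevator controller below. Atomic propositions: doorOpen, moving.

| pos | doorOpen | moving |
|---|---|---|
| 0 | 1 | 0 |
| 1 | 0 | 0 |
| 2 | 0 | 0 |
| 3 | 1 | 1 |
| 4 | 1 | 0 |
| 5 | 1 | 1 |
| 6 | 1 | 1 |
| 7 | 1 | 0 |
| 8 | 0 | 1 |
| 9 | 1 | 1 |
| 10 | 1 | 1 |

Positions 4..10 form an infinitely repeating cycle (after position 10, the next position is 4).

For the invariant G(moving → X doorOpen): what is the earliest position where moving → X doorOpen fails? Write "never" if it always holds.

moving → X doorOpen holds at every position 0..10, and those are all the positions the trace ever visits, so the invariant G(moving → X doorOpen) is never violated.

never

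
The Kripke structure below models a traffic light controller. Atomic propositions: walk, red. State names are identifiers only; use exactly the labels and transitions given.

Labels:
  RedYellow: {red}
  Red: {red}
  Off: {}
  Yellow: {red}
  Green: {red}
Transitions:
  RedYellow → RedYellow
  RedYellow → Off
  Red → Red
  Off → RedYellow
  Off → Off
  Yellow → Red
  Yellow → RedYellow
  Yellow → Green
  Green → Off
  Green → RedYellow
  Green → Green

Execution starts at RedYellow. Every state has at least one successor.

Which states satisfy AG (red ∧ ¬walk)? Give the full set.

{Red}

States satisfying red ∧ ¬walk: {RedYellow, Red, Yellow, Green}.
States satisfying AG (red ∧ ¬walk): {Red}.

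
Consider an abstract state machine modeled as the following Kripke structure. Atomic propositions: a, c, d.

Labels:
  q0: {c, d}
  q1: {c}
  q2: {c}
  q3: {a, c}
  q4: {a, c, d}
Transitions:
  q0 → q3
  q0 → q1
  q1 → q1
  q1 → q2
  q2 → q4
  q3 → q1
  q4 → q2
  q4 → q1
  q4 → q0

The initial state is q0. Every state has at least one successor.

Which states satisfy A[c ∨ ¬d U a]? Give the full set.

{q2, q3, q4}

States satisfying c ∨ ¬d: {q0, q1, q2, q3, q4}.
States satisfying a: {q3, q4}.
States satisfying A[c ∨ ¬d U a]: {q2, q3, q4}.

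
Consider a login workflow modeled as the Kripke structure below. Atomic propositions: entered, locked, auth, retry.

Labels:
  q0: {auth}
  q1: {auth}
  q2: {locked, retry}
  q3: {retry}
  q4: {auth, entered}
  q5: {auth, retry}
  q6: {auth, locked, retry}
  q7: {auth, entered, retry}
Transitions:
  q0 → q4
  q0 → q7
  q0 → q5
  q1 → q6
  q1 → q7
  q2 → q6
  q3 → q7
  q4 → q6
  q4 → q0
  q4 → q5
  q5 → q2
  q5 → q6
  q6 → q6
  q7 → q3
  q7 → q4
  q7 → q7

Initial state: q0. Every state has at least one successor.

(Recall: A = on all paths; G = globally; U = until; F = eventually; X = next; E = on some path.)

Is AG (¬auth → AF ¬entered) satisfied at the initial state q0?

States satisfying ¬auth → AF ¬entered: {q0, q1, q2, q3, q4, q5, q6, q7}.
States satisfying AG (¬auth → AF ¬entered): {q0, q1, q2, q3, q4, q5, q6, q7}.
Every state reachable from q0 satisfies ¬auth → AF ¬entered.
q0 ∈ Sat(AG (¬auth → AF ¬entered)).

Yes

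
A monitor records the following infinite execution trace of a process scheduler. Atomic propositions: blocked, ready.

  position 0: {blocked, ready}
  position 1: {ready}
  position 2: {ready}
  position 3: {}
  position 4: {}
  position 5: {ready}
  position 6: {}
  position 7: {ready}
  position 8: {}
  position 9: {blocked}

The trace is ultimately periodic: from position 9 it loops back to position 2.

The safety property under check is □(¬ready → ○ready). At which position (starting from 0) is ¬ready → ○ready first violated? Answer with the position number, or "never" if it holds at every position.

3

Check ¬ready → ○ready at each position in order: 0 ✓, 1 ✓, 2 ✓.
At position 3 the labels are {} and the next position 4 has {}, so ¬ready → ○ready is false there. This is the first violation.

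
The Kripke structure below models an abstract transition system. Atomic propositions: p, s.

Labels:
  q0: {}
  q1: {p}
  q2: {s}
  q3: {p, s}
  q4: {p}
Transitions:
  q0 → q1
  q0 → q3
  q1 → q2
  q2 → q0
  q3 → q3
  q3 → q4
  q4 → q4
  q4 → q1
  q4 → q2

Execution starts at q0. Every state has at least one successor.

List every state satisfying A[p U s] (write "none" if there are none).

{q1, q2, q3}

States satisfying p: {q1, q3, q4}.
States satisfying s: {q2, q3}.
States satisfying A[p U s]: {q1, q2, q3}.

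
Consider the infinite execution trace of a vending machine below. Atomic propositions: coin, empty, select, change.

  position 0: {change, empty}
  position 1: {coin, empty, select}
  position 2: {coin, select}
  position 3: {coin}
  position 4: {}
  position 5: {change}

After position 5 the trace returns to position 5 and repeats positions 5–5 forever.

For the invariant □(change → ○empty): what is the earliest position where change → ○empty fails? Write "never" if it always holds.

5

Check change → ○empty at each position in order: 0 ✓, 1 ✓, 2 ✓, 3 ✓, 4 ✓.
At position 5 the labels are {change} and the next position 5 has {change}, so change → ○empty is false there. This is the first violation.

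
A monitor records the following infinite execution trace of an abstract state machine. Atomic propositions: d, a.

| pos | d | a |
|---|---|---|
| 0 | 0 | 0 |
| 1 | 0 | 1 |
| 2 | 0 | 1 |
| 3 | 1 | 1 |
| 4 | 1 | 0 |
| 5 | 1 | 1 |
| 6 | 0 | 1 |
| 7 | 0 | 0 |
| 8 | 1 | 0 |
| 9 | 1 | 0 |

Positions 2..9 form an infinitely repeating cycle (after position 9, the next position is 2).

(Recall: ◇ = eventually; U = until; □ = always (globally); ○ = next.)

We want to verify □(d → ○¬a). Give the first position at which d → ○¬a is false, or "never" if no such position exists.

4

Check d → ○¬a at each position in order: 0 ✓, 1 ✓, 2 ✓, 3 ✓.
At position 4 the labels are {d} and the next position 5 has {a, d}, so d → ○¬a is false there. This is the first violation.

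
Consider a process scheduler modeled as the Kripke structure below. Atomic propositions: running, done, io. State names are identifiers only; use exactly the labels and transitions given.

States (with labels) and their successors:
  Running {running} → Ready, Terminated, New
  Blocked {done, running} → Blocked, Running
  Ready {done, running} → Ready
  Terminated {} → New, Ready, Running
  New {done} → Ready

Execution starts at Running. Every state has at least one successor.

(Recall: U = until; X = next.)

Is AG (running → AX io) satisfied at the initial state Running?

States satisfying running → AX io: {Terminated, New}.
States satisfying AG (running → AX io): ∅.
Ready is reachable from Running and violates running → AX io, so AG fails at Running.
Running ∉ Sat(AG (running → AX io)).

Violated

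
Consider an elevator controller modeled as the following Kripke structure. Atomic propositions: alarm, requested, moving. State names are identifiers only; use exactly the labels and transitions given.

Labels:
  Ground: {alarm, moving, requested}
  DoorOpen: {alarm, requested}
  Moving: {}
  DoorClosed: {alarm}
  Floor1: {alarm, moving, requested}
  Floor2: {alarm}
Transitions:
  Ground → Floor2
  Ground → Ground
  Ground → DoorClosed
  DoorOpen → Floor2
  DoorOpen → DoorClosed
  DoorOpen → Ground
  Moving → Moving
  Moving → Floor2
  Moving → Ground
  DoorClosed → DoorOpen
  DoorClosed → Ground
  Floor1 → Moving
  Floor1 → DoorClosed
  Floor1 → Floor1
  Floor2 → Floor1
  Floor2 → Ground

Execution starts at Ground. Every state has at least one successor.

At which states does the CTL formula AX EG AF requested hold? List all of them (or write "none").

States satisfying EG AF requested: {Ground, DoorOpen, DoorClosed, Floor1, Floor2}.
States satisfying AX EG AF requested: {Ground, DoorOpen, DoorClosed, Floor2}.

{Ground, DoorOpen, DoorClosed, Floor2}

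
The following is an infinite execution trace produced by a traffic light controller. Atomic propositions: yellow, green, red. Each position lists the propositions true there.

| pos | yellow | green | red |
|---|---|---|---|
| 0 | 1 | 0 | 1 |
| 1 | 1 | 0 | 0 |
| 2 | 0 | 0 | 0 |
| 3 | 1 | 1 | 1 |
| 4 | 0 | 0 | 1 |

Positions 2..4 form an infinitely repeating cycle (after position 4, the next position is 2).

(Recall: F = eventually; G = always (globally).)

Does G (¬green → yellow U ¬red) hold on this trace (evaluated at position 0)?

¬green → yellow U ¬red must hold at every position from 0 onward. It fails at position 4, so G (¬green → yellow U ¬red) is false.
Positions where ¬green holds: 0, 1, 2, 4.
Check yellow U ¬red at each: 0→ok, 1→ok, 2→ok, 4→fails.

Violated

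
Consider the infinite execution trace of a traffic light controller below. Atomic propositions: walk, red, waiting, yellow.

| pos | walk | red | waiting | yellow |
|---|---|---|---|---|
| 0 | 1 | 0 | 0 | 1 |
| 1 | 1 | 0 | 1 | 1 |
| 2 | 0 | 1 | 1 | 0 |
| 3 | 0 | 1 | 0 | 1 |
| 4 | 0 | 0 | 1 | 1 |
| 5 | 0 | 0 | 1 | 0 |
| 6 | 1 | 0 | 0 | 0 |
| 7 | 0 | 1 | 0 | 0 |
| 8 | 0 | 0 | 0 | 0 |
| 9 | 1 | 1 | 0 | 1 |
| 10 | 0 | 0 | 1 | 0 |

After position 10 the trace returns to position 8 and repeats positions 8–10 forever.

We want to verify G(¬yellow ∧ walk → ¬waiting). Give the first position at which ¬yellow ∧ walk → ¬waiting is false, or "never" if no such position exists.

never

¬yellow ∧ walk → ¬waiting holds at every position 0..10, and those are all the positions the trace ever visits, so the invariant G(¬yellow ∧ walk → ¬waiting) is never violated.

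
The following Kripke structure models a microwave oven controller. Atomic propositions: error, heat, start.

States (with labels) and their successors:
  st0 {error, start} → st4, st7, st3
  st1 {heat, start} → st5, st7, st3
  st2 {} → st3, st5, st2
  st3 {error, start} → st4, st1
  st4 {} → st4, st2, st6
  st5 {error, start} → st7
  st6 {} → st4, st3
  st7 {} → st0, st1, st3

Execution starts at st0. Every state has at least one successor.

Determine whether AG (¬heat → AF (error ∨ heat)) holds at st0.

Violated

States satisfying ¬heat → AF (error ∨ heat): {st0, st1, st3, st5, st7}.
States satisfying AG (¬heat → AF (error ∨ heat)): ∅.
st2 is reachable from st0 and violates ¬heat → AF (error ∨ heat), so AG fails at st0.
st0 ∉ Sat(AG (¬heat → AF (error ∨ heat))).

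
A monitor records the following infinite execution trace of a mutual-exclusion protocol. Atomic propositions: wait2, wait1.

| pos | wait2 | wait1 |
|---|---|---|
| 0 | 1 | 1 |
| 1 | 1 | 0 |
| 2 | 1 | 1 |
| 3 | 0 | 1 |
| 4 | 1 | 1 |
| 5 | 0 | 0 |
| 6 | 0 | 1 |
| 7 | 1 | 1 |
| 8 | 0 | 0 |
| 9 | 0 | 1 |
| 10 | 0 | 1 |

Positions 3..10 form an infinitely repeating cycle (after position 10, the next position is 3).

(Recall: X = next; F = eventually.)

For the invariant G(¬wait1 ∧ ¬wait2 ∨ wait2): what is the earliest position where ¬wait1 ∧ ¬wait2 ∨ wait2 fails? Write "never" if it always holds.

Check ¬wait1 ∧ ¬wait2 ∨ wait2 at each position in order: 0 ✓, 1 ✓, 2 ✓.
At position 3 the labels are {wait1}, so ¬wait1 ∧ ¬wait2 ∨ wait2 is false there. This is the first violation.

3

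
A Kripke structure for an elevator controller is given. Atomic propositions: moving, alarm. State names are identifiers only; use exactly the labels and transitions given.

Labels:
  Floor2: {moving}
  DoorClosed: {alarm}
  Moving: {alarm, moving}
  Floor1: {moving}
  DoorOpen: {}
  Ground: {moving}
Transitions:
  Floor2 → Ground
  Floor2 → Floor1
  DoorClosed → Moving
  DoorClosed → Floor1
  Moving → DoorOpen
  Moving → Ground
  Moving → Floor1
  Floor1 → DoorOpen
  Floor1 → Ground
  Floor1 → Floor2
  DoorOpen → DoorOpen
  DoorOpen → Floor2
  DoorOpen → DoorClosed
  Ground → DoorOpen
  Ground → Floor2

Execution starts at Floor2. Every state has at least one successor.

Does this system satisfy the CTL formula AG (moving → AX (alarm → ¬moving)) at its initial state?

States satisfying moving → AX (alarm → ¬moving): {Floor2, DoorClosed, Moving, Floor1, DoorOpen, Ground}.
States satisfying AG (moving → AX (alarm → ¬moving)): {Floor2, DoorClosed, Moving, Floor1, DoorOpen, Ground}.
Every state reachable from Floor2 satisfies moving → AX (alarm → ¬moving).
Floor2 ∈ Sat(AG (moving → AX (alarm → ¬moving))).

Satisfied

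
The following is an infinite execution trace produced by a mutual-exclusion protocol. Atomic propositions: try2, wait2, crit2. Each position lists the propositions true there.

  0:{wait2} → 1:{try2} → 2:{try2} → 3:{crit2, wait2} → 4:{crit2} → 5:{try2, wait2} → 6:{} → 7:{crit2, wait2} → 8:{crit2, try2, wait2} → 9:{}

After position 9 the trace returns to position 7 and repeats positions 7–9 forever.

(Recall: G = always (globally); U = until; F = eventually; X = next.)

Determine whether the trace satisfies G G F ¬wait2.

Holds

G F ¬wait2 holds at every position 0..9, and those are all positions ever visited, so G G F ¬wait2 holds.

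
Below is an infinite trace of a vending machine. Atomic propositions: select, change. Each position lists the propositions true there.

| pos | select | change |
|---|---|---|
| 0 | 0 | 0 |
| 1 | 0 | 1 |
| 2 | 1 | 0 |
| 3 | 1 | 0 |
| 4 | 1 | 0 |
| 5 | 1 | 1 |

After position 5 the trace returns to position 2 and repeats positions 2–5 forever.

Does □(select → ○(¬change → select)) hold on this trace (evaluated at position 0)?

select → ○(¬change → select) holds at every position 0..5, and those are all positions ever visited, so □(select → ○(¬change → select)) holds.
Positions where select holds: 2, 3, 4, 5.
Check ○(¬change → select) at each: 2→ok, 3→ok, 4→ok, 5→ok.

Holds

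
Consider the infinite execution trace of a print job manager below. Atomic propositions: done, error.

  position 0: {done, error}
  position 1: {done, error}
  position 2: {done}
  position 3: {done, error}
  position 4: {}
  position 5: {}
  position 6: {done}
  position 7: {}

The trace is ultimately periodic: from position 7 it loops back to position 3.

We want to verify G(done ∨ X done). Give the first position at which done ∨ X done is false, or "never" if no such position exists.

Check done ∨ X done at each position in order: 0 ✓, 1 ✓, 2 ✓, 3 ✓.
At position 4 the labels are {} and the next position 5 has {}, so done ∨ X done is false there. This is the first violation.

4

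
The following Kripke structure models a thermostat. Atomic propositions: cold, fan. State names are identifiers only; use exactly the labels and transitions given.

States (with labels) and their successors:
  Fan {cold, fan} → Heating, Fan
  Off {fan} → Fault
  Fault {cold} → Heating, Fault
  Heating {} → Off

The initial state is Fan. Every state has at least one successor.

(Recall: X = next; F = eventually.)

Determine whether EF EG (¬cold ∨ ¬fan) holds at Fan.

States satisfying EG (¬cold ∨ ¬fan): {Off, Fault, Heating}.
States satisfying EF EG (¬cold ∨ ¬fan): {Fan, Off, Fault, Heating}.
Some path from Fan reaches a state where EG (¬cold ∨ ¬fan) holds.
Fan ∈ Sat(EF EG (¬cold ∨ ¬fan)).

Satisfied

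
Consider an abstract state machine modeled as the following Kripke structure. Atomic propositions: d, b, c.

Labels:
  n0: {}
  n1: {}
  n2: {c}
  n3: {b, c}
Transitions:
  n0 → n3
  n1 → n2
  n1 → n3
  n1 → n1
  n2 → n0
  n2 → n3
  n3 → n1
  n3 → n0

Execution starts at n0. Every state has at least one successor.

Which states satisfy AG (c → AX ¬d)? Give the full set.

{n0, n1, n2, n3}

States satisfying c → AX ¬d: {n0, n1, n2, n3}.
States satisfying AG (c → AX ¬d): {n0, n1, n2, n3}.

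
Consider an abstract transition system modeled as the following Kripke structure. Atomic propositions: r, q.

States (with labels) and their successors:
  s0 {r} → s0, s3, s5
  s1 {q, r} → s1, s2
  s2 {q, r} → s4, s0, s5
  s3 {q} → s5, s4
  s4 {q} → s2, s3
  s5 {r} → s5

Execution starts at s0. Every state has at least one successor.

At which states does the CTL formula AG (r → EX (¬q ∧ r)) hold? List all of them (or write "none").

{s0, s2, s3, s4, s5}

States satisfying r → EX (¬q ∧ r): {s0, s2, s3, s4, s5}.
States satisfying AG (r → EX (¬q ∧ r)): {s0, s2, s3, s4, s5}.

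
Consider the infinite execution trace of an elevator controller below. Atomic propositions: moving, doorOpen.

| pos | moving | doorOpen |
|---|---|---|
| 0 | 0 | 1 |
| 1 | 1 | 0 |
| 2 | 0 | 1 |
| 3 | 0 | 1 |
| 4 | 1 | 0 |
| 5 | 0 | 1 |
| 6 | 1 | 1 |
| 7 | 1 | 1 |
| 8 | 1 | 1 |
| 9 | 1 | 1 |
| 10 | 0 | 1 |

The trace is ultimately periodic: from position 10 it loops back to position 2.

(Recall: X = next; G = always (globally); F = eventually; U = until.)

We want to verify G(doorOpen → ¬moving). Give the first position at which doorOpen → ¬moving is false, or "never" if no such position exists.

Check doorOpen → ¬moving at each position in order: 0 ✓, 1 ✓, 2 ✓, 3 ✓, 4 ✓, 5 ✓.
At position 6 the labels are {doorOpen, moving}, so doorOpen → ¬moving is false there. This is the first violation.

6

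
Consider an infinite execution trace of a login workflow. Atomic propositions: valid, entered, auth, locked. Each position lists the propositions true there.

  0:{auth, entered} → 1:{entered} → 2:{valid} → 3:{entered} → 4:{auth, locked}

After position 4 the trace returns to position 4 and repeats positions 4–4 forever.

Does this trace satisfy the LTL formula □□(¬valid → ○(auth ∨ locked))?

□(¬valid → ○(auth ∨ locked)) must hold at every position from 0 onward. It fails at position 0, so □□(¬valid → ○(auth ∨ locked)) is false.

No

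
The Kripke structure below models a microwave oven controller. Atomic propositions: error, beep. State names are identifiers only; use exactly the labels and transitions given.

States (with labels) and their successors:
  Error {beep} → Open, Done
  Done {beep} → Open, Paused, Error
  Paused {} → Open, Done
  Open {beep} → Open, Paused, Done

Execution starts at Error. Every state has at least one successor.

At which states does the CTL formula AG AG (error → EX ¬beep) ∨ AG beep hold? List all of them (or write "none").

States satisfying AG (error → EX ¬beep): {Error, Done, Paused, Open}.
States satisfying AG AG (error → EX ¬beep): {Error, Done, Paused, Open}.
States satisfying beep: {Error, Done, Open}.
States satisfying AG beep: ∅.
States satisfying AG AG (error → EX ¬beep) ∨ AG beep: {Error, Done, Paused, Open}.

{Error, Done, Paused, Open}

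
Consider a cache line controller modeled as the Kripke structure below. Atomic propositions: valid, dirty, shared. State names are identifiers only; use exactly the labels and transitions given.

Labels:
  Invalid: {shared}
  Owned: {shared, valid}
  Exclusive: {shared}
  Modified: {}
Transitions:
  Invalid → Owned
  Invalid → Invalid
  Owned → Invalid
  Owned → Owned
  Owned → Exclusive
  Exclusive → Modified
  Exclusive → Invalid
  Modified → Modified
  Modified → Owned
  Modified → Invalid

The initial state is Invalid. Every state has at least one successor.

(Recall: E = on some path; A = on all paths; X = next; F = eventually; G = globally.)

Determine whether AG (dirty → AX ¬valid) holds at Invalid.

States satisfying dirty → AX ¬valid: {Invalid, Owned, Exclusive, Modified}.
States satisfying AG (dirty → AX ¬valid): {Invalid, Owned, Exclusive, Modified}.
Every state reachable from Invalid satisfies dirty → AX ¬valid.
Invalid ∈ Sat(AG (dirty → AX ¬valid)).

Satisfied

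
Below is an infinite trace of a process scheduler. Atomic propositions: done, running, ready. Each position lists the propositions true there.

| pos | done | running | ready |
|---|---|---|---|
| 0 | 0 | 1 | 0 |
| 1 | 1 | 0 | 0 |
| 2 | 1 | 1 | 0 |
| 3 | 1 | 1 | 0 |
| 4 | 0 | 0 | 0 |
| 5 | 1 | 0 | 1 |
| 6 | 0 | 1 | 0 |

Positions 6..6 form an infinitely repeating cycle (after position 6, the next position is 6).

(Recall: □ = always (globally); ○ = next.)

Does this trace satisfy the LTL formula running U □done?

No

Walking from position 0: at position 1, □done has not yet held and running fails, so running U □done is false.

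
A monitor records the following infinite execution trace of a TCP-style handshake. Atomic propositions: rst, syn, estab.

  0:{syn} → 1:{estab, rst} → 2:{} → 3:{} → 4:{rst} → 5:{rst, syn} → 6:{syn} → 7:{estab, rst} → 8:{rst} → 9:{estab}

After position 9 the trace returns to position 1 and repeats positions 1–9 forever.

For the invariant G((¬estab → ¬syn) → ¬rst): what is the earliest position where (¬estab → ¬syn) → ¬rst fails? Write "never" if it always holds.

1

Check (¬estab → ¬syn) → ¬rst at each position in order: 0 ✓.
At position 1 the labels are {estab, rst}, so (¬estab → ¬syn) → ¬rst is false there. This is the first violation.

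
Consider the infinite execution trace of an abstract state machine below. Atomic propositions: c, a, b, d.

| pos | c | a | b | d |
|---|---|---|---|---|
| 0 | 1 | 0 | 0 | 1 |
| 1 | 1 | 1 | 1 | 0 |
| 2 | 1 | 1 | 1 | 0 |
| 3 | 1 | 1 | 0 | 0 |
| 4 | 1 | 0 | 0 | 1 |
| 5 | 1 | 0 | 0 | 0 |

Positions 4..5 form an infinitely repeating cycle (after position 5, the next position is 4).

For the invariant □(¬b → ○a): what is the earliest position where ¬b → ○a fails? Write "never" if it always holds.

3

Check ¬b → ○a at each position in order: 0 ✓, 1 ✓, 2 ✓.
At position 3 the labels are {a, c} and the next position 4 has {c, d}, so ¬b → ○a is false there. This is the first violation.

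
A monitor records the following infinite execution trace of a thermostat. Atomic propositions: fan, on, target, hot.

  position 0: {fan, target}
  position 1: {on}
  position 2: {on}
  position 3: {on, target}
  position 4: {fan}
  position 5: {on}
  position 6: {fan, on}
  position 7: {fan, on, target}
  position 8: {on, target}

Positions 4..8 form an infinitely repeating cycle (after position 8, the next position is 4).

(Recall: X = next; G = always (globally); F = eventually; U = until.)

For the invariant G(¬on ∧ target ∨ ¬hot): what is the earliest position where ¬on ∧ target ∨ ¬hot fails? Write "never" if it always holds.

¬on ∧ target ∨ ¬hot holds at every position 0..8, and those are all the positions the trace ever visits, so the invariant G(¬on ∧ target ∨ ¬hot) is never violated.

never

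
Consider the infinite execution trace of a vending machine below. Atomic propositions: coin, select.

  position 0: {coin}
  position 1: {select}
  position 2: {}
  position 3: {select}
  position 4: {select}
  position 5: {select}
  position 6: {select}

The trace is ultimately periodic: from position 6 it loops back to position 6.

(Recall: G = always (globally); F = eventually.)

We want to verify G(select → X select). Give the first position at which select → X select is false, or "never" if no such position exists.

Check select → X select at each position in order: 0 ✓.
At position 1 the labels are {select} and the next position 2 has {}, so select → X select is false there. This is the first violation.

1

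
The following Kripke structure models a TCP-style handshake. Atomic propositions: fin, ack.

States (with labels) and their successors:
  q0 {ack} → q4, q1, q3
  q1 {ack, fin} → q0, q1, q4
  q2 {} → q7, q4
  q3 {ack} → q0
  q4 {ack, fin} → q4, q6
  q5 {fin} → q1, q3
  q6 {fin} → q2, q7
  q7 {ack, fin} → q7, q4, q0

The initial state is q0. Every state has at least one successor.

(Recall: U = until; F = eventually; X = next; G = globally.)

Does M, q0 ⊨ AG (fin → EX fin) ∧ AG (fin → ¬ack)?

Does not hold

States satisfying fin → EX fin: {q0, q1, q2, q3, q4, q5, q6, q7}.
States satisfying AG (fin → EX fin): {q0, q1, q2, q3, q4, q5, q6, q7}.
States satisfying fin → ¬ack: {q0, q2, q3, q5, q6}.
States satisfying AG (fin → ¬ack): ∅.
States satisfying AG (fin → EX fin) ∧ AG (fin → ¬ack): ∅.
q0 ∉ Sat(AG (fin → EX fin) ∧ AG (fin → ¬ack)).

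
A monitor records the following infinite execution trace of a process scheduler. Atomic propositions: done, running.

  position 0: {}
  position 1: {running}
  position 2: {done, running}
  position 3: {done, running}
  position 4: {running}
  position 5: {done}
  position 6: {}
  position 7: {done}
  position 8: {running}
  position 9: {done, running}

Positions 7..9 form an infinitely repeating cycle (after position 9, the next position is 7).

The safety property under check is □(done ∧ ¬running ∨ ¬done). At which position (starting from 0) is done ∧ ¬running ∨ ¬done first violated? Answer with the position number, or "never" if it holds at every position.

2

Check done ∧ ¬running ∨ ¬done at each position in order: 0 ✓, 1 ✓.
At position 2 the labels are {done, running}, so done ∧ ¬running ∨ ¬done is false there. This is the first violation.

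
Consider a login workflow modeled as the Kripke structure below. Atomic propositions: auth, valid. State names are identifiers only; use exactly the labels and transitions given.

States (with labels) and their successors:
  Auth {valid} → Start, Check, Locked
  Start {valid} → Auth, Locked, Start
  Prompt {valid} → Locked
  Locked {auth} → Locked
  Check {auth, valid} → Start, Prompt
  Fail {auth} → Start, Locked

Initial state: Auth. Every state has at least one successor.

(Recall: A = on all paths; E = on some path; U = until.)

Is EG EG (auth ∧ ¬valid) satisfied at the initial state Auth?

No

States satisfying EG (auth ∧ ¬valid): {Locked, Fail}.
States satisfying EG EG (auth ∧ ¬valid): {Locked, Fail}.
No suitable path/successor from Auth witnesses the formula.
Auth ∉ Sat(EG EG (auth ∧ ¬valid)).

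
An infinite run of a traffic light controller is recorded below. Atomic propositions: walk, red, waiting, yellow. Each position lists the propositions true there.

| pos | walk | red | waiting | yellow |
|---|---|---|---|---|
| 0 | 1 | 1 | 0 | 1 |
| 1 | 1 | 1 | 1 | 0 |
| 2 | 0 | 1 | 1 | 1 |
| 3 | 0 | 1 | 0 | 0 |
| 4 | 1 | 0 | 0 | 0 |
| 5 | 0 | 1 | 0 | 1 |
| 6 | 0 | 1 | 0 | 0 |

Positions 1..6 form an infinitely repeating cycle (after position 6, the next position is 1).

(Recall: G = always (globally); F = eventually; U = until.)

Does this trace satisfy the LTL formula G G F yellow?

Yes

G F yellow holds at every position 0..6, and those are all positions ever visited, so G G F yellow holds.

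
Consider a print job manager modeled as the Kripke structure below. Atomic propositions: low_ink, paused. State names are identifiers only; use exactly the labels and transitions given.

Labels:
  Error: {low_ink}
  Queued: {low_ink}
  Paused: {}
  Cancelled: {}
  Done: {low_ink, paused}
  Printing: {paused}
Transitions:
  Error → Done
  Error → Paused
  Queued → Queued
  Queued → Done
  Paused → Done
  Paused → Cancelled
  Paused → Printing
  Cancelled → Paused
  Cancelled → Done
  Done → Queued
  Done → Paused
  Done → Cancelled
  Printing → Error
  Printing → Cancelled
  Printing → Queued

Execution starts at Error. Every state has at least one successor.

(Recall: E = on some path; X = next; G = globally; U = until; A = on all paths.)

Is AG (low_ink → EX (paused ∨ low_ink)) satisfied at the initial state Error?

States satisfying low_ink → EX (paused ∨ low_ink): {Error, Queued, Paused, Cancelled, Done, Printing}.
States satisfying AG (low_ink → EX (paused ∨ low_ink)): {Error, Queued, Paused, Cancelled, Done, Printing}.
Every state reachable from Error satisfies low_ink → EX (paused ∨ low_ink).
Error ∈ Sat(AG (low_ink → EX (paused ∨ low_ink))).

Yes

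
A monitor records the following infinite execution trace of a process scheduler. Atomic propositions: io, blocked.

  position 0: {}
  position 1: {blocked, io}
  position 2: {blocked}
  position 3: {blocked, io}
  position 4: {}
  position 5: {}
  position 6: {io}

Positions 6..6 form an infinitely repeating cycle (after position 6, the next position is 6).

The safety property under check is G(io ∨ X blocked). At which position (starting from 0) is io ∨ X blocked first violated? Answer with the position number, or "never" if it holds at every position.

4

Check io ∨ X blocked at each position in order: 0 ✓, 1 ✓, 2 ✓, 3 ✓.
At position 4 the labels are {} and the next position 5 has {}, so io ∨ X blocked is false there. This is the first violation.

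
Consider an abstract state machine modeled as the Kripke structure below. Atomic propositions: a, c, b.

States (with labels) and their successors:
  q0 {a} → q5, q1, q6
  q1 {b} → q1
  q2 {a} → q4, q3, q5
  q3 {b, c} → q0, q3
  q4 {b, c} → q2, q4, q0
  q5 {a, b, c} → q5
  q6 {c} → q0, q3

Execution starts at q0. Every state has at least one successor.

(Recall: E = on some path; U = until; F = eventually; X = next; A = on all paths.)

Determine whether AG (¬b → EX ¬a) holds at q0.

States satisfying ¬b → EX ¬a: {q0, q1, q2, q3, q4, q5, q6}.
States satisfying AG (¬b → EX ¬a): {q0, q1, q2, q3, q4, q5, q6}.
Every state reachable from q0 satisfies ¬b → EX ¬a.
q0 ∈ Sat(AG (¬b → EX ¬a)).

Yes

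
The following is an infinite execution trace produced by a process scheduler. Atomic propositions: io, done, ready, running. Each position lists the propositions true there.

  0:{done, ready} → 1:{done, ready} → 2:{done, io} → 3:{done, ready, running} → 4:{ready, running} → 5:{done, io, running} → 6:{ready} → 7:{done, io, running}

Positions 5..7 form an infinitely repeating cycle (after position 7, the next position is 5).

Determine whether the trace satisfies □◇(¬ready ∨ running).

Yes

◇(¬ready ∨ running) holds at every position 0..7, and those are all positions ever visited, so □◇(¬ready ∨ running) holds.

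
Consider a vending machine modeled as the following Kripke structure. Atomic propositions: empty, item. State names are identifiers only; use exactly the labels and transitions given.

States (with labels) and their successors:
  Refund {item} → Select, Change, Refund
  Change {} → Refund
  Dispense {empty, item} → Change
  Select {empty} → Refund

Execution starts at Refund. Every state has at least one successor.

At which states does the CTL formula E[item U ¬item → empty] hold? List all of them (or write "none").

States satisfying item: {Refund, Dispense}.
States satisfying ¬item → empty: {Refund, Dispense, Select}.
States satisfying E[item U ¬item → empty]: {Refund, Dispense, Select}.

{Refund, Dispense, Select}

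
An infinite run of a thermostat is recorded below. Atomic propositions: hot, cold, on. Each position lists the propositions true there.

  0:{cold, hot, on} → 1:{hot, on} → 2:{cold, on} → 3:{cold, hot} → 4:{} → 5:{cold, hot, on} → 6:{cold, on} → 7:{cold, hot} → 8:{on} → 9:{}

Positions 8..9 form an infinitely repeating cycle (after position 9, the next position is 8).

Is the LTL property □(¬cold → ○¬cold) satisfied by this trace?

¬cold → ○¬cold must hold at every position from 0 onward. It fails at position 1, so □(¬cold → ○¬cold) is false.
Positions where ¬cold holds: 1, 4, 8, 9.
Check ○¬cold at each: 1→fails, 4→fails, 8→ok, 9→ok.

Violated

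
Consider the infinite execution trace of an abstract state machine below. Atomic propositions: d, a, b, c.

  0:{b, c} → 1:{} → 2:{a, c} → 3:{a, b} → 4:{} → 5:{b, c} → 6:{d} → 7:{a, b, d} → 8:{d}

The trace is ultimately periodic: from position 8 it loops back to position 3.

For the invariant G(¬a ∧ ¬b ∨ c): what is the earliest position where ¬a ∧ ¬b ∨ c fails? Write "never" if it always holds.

3

Check ¬a ∧ ¬b ∨ c at each position in order: 0 ✓, 1 ✓, 2 ✓.
At position 3 the labels are {a, b}, so ¬a ∧ ¬b ∨ c is false there. This is the first violation.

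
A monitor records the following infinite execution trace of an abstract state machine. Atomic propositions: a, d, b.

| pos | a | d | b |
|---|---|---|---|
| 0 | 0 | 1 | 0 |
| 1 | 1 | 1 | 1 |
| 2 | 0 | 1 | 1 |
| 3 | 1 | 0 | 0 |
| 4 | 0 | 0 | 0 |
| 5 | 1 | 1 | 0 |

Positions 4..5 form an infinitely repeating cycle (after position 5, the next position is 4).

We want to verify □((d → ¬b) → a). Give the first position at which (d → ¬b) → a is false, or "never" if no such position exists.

At position 0 the labels are {d}, so (d → ¬b) → a is false there. This is the first violation.

0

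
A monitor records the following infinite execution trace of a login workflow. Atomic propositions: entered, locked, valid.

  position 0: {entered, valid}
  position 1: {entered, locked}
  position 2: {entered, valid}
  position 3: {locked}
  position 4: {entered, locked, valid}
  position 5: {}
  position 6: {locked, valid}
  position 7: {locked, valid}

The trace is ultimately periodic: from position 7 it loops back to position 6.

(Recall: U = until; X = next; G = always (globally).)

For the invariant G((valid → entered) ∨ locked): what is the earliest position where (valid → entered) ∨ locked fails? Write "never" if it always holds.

never

(valid → entered) ∨ locked holds at every position 0..7, and those are all the positions the trace ever visits, so the invariant G((valid → entered) ∨ locked) is never violated.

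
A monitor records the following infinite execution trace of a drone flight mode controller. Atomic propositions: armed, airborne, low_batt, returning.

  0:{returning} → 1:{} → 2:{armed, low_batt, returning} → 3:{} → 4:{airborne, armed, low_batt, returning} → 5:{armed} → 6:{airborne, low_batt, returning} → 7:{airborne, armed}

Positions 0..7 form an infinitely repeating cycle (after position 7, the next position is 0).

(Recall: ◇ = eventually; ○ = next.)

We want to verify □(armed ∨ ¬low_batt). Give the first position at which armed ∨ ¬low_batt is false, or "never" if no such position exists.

Check armed ∨ ¬low_batt at each position in order: 0 ✓, 1 ✓, 2 ✓, 3 ✓, 4 ✓, 5 ✓.
At position 6 the labels are {airborne, low_batt, returning}, so armed ∨ ¬low_batt is false there. This is the first violation.

6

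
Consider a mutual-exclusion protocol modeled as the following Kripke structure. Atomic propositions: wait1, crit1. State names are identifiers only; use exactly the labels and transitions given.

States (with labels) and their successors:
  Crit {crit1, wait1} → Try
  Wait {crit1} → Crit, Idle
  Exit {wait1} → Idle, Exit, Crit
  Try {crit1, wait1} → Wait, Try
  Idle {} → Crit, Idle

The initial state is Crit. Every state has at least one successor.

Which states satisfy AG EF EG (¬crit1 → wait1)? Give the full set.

States satisfying EF EG (¬crit1 → wait1): {Crit, Wait, Exit, Try, Idle}.
States satisfying AG EF EG (¬crit1 → wait1): {Crit, Wait, Exit, Try, Idle}.

{Crit, Wait, Exit, Try, Idle}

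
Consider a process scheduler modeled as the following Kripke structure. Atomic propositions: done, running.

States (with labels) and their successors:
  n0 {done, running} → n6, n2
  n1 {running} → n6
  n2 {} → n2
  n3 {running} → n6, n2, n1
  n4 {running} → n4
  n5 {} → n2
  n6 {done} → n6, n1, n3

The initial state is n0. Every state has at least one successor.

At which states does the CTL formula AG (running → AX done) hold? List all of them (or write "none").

{n2, n5}

States satisfying running → AX done: {n1, n2, n5, n6}.
States satisfying AG (running → AX done): {n2, n5}.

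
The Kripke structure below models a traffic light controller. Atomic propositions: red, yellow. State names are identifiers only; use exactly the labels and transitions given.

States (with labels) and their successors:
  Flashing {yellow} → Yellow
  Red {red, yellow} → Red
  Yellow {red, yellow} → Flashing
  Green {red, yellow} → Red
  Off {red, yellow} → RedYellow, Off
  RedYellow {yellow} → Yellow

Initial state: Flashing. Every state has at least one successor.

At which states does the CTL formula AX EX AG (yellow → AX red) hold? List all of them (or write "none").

{Red, Green}

States satisfying EX AG (yellow → AX red): {Red, Green}.
States satisfying AX EX AG (yellow → AX red): {Red, Green}.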